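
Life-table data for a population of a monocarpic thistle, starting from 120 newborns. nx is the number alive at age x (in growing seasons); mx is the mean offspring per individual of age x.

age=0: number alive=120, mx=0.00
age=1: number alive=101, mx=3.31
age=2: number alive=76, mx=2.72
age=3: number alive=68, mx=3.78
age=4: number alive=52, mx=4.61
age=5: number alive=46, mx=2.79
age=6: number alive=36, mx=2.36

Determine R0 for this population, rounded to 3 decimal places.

10.426

lx = nx/n0 = nx/120: 1, 0.84167…, 0.63333…, 0.56667…, 0.43333…, 0.38333…, 0.3
lx·mx by age: 0, 2.785917…, 1.722667…, 2.142…, 1.997667…, 1.0695…, 0.708
R0 = Σ lx·mx = 10.42575… → 10.426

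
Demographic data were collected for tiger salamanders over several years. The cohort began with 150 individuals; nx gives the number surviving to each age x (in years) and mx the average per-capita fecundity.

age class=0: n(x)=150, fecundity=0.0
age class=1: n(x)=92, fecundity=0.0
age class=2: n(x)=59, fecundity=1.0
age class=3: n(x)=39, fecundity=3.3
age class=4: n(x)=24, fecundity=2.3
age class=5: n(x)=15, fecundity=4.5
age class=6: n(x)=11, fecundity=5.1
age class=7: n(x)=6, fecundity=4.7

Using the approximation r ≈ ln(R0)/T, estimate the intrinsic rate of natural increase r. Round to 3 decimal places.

0.239

lx = nx/n0 = nx/150: 1, 0.61333…, 0.39333…, 0.26, 0.16, 0.1, 0.07333…, 0.04
R0 = Σ lx·mx = 0 + 0 + 0.39333… + 0.858 + 0.368 + 0.45 + 0.374… + 0.188 = 2.631333…
Σ x·lx·mx = 10.642667…; T = 10.642667…/2.631333… = 4.04459…
r ≈ ln(R0)/T = ln(2.631333…)/4.04459… = 0.23921… → 0.239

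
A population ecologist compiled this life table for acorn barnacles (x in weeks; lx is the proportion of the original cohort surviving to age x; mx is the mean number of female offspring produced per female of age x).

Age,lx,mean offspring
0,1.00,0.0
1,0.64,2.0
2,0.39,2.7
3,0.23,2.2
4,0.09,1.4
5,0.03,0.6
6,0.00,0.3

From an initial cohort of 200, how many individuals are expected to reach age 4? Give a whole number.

Expected survivors = N0 · l_4 = 200 × 0.09 = 18 → 18

18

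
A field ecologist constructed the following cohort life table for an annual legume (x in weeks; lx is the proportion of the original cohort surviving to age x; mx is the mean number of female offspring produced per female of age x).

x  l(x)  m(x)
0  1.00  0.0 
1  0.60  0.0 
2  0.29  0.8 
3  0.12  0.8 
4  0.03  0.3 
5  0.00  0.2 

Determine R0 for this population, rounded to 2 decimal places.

lx·mx by age: 0, 0, 0.232, 0.096, 0.009, 0
R0 = Σ lx·mx = 0.337 → 0.34

0.34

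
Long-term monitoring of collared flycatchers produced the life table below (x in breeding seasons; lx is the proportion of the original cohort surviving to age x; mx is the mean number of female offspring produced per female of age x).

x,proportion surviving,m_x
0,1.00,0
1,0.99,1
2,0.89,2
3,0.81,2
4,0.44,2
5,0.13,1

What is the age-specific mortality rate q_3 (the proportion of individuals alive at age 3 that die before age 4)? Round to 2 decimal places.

0.46

q_3 = (l_3 − l_4) / l_3 = (0.81 − 0.44) / 0.81
     = 0.37 / 0.81 = 0.45679… → 0.46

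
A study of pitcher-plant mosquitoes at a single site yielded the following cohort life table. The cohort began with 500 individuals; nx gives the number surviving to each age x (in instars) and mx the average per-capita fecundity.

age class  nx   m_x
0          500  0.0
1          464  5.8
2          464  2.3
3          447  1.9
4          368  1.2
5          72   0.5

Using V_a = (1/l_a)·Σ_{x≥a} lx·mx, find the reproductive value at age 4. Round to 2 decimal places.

lx = nx/n0 = nx/500: 1, 0.928, 0.928, 0.894, 0.736, 0.144
lx·mx for x ≥ 4: 0.8832, 0.072 → sum = 0.9552
V_4 = 0.9552 / l_4 = 0.9552 / 0.736 = 1.297826… → 1.30

1.30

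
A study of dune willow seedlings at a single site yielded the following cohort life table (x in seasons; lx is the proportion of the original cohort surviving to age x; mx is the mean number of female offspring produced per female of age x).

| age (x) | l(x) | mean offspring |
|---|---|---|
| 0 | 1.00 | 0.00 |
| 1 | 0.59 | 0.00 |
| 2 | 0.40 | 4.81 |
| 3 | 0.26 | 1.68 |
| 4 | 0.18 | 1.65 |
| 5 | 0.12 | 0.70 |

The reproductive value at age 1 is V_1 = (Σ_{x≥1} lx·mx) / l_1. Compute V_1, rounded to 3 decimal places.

4.647

lx·mx for x ≥ 1: 0, 1.924, 0.4368, 0.297, 0.084 → sum = 2.7418
V_1 = 2.7418 / l_1 = 2.7418 / 0.59 = 4.647119… → 4.647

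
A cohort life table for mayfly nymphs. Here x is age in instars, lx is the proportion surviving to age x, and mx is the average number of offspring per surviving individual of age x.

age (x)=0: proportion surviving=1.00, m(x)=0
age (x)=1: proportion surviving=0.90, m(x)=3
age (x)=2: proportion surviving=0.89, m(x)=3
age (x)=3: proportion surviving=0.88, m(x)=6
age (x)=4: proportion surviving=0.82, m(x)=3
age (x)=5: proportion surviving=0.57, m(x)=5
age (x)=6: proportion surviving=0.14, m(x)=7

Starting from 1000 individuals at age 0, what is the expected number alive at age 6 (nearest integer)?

Expected survivors = N0 · l_6 = 1000 × 0.14 = 140 → 140

140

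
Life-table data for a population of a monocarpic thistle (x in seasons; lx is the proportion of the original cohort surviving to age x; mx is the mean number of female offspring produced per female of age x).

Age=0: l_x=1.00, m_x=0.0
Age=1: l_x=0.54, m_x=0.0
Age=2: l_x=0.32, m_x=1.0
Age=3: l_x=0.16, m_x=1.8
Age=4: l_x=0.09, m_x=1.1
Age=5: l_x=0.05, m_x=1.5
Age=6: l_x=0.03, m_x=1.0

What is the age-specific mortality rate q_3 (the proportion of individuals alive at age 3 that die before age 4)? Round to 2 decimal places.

q_3 = (l_3 − l_4) / l_3 = (0.16 − 0.09) / 0.16
     = 0.07 / 0.16 = 0.4375 → 0.44

0.44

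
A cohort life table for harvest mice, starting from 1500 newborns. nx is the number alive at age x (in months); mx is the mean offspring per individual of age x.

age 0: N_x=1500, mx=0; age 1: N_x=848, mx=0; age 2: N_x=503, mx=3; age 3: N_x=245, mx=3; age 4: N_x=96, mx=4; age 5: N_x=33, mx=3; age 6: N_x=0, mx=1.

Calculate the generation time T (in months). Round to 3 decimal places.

lx = nx/n0 = nx/1500: 1, 0.56533…, 0.33533…, 0.16333…, 0.064, 0.022, 0
lx·mx: 0, 0, 1.006…, 0.49…, 0.256, 0.066, 0 → R0 = 1.818…
x·lx·mx: 0, 0, 2.012…, 1.47…, 1.024, 0.33, 0 → Σ = 4.836…
T = 4.836… / 1.818… = 2.660066… → 2.660

2.660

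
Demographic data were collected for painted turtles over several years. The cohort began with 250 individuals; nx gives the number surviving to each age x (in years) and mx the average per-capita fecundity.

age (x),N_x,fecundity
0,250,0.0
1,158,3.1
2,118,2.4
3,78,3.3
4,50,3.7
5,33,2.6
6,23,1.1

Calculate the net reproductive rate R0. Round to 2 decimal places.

lx = nx/n0 = nx/250: 1, 0.632, 0.472, 0.312, 0.2, 0.132, 0.092
lx·mx by age: 0, 1.9592, 1.1328, 1.0296, 0.74, 0.3432, 0.1012
R0 = Σ lx·mx = 5.306 → 5.31

5.31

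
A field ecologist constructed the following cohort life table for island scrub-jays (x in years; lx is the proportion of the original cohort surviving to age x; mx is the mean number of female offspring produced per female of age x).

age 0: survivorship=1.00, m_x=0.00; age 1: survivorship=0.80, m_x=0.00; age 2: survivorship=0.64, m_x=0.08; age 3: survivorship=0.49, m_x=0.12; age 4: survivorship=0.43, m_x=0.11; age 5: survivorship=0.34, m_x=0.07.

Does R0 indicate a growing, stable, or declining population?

declining

R0 = Σ lx·mx = 0 + 0 + 0.0512 + 0.0588 + 0.0473 + 0.0238 = 0.1811
R0 < 1, so the population is declining.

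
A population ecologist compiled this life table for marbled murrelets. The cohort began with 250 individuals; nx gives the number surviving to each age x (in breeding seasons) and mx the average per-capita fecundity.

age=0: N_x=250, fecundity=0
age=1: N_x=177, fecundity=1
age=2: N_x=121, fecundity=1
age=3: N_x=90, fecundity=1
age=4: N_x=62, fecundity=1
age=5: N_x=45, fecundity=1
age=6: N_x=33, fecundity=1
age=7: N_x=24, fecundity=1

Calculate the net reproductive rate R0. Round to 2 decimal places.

lx = nx/n0 = nx/250: 1, 0.708, 0.484, 0.36, 0.248, 0.18, 0.132, 0.096
lx·mx by age: 0, 0.708, 0.484, 0.36, 0.248, 0.18, 0.132, 0.096
R0 = Σ lx·mx = 2.208 → 2.21

2.21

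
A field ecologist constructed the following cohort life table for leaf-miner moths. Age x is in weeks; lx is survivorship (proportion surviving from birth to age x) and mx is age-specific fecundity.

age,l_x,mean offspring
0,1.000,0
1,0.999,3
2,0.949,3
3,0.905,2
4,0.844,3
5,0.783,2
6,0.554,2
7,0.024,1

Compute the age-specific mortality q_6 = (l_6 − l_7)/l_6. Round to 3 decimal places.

q_6 = (l_6 − l_7) / l_6 = (0.554 − 0.024) / 0.554
     = 0.53 / 0.554 = 0.956679… → 0.957

0.957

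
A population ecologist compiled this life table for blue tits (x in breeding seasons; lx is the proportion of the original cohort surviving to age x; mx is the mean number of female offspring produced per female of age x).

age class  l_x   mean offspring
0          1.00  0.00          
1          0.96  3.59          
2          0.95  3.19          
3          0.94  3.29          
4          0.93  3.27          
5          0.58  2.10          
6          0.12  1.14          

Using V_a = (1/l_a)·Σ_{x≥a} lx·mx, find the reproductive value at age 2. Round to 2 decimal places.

11.07

lx·mx for x ≥ 2: 3.0305, 3.0926, 3.0411, 1.218, 0.1368 → sum = 10.519
V_2 = 10.519 / l_2 = 10.519 / 0.95 = 11.072632… → 11.07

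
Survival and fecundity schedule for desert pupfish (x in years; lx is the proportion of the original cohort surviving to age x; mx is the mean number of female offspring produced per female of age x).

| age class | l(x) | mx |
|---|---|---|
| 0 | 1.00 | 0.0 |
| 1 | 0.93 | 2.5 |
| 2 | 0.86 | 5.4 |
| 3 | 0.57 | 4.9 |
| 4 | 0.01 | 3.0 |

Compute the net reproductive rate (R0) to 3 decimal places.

9.792

lx·mx by age: 0, 2.325, 4.644, 2.793, 0.03
R0 = Σ lx·mx = 9.792 → 9.792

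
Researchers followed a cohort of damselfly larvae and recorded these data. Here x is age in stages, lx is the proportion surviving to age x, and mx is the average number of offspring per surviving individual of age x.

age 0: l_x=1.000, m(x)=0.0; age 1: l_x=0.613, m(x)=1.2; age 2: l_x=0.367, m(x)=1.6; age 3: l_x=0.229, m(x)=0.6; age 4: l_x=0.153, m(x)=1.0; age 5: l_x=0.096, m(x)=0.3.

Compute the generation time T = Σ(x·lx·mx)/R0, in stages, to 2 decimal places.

lx·mx: 0, 0.7356, 0.5872, 0.1374, 0.153, 0.0288 → R0 = 1.642
x·lx·mx: 0, 0.7356, 1.1744, 0.4122, 0.612, 0.144 → Σ = 3.0782
T = 3.0782 / 1.642 = 1.874665… → 1.87

1.87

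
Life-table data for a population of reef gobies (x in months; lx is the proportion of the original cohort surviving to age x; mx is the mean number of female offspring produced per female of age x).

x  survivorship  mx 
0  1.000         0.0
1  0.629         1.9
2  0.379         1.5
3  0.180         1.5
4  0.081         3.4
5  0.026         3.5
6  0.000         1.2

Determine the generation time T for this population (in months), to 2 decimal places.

lx·mx: 0, 1.1951, 0.5685, 0.27, 0.2754, 0.091, 0 → R0 = 2.4
x·lx·mx: 0, 1.1951, 1.137, 0.81, 1.1016, 0.455, 0 → Σ = 4.6987
T = 4.6987 / 2.4 = 1.957792… → 1.96

1.96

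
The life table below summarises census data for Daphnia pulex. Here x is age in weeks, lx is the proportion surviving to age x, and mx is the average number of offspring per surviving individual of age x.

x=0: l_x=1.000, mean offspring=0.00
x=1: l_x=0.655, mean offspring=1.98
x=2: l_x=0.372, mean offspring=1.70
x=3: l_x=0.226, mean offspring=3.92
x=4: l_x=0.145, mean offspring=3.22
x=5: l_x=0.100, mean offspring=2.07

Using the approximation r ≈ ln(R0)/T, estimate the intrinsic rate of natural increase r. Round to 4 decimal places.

0.5368

R0 = Σ lx·mx = 0 + 1.2969 + 0.6324 + 0.88592 + 0.4669 + 0.207 = 3.48912
Σ x·lx·mx = 8.12206; T = 8.12206/3.48912 = 2.32782…
r ≈ ln(R0)/T = ln(3.48912)/2.32782… = 0.536831… → 0.5368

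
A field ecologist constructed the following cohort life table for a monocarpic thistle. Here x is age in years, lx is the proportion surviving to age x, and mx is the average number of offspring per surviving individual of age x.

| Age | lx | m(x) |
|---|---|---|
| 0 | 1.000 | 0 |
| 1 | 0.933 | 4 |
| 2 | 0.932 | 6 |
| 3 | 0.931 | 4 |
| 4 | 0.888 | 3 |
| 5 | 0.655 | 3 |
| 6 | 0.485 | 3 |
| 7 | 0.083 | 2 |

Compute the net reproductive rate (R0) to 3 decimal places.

lx·mx by age: 0, 3.732, 5.592, 3.724, 2.664, 1.965, 1.455, 0.166
R0 = Σ lx·mx = 19.298 → 19.298

19.298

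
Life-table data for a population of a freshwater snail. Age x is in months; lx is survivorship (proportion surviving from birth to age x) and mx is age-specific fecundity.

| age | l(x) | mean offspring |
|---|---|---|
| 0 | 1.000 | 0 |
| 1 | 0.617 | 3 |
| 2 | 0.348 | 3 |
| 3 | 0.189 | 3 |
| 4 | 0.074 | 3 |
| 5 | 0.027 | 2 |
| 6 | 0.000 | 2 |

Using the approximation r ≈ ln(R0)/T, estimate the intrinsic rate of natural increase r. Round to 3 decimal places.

0.725

R0 = Σ lx·mx = 0 + 1.851 + 1.044 + 0.567 + 0.222 + 0.054 + 0 = 3.738
Σ x·lx·mx = 6.798; T = 6.798/3.738 = 1.81862…
r ≈ ln(R0)/T = ln(3.738)/1.81862… = 0.72503… → 0.725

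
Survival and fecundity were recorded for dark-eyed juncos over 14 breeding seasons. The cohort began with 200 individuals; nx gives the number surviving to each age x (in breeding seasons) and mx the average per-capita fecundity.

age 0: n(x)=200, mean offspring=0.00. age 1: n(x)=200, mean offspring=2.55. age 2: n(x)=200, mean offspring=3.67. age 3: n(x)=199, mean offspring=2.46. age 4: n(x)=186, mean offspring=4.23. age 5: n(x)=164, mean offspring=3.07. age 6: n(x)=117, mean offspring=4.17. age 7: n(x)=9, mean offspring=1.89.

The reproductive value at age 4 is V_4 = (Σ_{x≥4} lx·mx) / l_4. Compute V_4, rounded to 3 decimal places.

9.651

lx = nx/n0 = nx/200: 1, 1, 1, 0.995, 0.93, 0.82, 0.585, 0.045
lx·mx for x ≥ 4: 3.9339, 2.5174, 2.43945, 0.08505 → sum = 8.9758
V_4 = 8.9758 / l_4 = 8.9758 / 0.93 = 9.651398… → 9.651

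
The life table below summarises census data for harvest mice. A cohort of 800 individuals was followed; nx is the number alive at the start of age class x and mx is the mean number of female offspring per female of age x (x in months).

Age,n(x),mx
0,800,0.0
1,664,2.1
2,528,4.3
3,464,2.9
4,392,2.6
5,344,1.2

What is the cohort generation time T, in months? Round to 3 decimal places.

2.501

lx = nx/n0 = nx/800: 1, 0.83, 0.66, 0.58, 0.49, 0.43
lx·mx: 0, 1.743, 2.838, 1.682, 1.274, 0.516 → R0 = 8.053
x·lx·mx: 0, 1.743, 5.676, 5.046, 5.096, 2.58 → Σ = 20.141
T = 20.141 / 8.053 = 2.501056… → 2.501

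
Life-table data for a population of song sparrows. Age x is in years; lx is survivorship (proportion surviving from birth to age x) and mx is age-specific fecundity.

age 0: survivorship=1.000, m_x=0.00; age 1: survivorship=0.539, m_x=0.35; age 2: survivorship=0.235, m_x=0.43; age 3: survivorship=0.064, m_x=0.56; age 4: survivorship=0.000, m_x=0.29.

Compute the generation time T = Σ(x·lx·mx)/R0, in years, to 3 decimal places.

lx·mx: 0, 0.18865, 0.10105, 0.03584, 0 → R0 = 0.32554
x·lx·mx: 0, 0.18865, 0.2021, 0.10752, 0 → Σ = 0.49827
T = 0.49827 / 0.32554 = 1.530595… → 1.531

1.531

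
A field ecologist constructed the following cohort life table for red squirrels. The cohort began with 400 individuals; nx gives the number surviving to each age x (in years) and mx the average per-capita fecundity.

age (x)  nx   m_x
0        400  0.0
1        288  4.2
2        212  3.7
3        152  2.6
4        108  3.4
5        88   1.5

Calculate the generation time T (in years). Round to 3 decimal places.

lx = nx/n0 = nx/400: 1, 0.72, 0.53, 0.38, 0.27, 0.22
lx·mx: 0, 3.024, 1.961, 0.988, 0.918, 0.33 → R0 = 7.221
x·lx·mx: 0, 3.024, 3.922, 2.964, 3.672, 1.65 → Σ = 15.232
T = 15.232 / 7.221 = 2.109403… → 2.109

2.109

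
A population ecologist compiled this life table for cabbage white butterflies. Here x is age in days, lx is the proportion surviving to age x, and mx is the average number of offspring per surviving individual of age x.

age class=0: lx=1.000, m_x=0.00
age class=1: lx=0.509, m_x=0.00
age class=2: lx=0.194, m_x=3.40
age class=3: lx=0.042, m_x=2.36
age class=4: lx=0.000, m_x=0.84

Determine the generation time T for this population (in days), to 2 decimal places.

lx·mx: 0, 0, 0.6596, 0.09912, 0 → R0 = 0.75872
x·lx·mx: 0, 0, 1.3192, 0.29736, 0 → Σ = 1.61656
T = 1.61656 / 0.75872 = 2.130641… → 2.13

2.13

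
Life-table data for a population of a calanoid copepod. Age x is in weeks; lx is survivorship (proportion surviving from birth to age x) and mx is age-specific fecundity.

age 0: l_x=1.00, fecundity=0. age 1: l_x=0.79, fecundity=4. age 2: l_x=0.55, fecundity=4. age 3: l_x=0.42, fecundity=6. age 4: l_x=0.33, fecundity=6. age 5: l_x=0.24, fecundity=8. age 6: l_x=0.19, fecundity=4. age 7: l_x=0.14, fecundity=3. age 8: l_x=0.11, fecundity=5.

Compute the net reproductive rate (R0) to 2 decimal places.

lx·mx by age: 0, 3.16, 2.2, 2.52, 1.98, 1.92, 0.76, 0.42, 0.55
R0 = Σ lx·mx = 13.51 → 13.51

13.51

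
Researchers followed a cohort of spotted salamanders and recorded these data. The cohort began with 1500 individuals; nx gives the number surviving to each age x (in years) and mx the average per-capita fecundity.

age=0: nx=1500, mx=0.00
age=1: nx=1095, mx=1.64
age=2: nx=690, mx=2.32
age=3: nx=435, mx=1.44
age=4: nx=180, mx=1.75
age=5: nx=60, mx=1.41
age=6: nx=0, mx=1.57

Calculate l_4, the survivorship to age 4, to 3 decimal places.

0.120

l_4 = n_4/n_0 = 180/1500 = 0.12 → 0.120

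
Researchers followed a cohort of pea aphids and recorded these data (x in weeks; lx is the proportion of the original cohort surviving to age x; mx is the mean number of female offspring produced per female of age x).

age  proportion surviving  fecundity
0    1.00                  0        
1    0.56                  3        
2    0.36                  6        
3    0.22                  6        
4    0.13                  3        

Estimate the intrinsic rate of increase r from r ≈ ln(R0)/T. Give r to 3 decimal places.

0.826

R0 = Σ lx·mx = 0 + 1.68 + 2.16 + 1.32 + 0.39 = 5.55
Σ x·lx·mx = 11.52; T = 11.52/5.55 = 2.07568…
r ≈ ln(R0)/T = ln(5.55)/2.07568… = 0.82566… → 0.826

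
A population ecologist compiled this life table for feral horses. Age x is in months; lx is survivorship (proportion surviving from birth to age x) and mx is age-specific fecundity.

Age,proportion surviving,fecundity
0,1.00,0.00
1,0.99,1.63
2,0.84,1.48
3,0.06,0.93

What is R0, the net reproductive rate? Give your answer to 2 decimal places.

2.91

lx·mx by age: 0, 1.6137, 1.2432, 0.0558
R0 = Σ lx·mx = 2.9127 → 2.91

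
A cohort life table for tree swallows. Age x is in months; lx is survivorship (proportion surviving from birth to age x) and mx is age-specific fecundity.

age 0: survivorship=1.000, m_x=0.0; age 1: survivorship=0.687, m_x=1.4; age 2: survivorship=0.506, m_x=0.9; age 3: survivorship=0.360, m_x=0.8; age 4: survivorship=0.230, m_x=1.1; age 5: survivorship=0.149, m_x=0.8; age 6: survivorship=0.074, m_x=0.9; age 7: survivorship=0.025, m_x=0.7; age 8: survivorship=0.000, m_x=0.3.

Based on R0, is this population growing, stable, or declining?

growing

R0 = Σ lx·mx = 0 + 0.9618 + 0.4554 + 0.288 + 0.253 + 0.1192 + 0.0666 + 0.0175 + 0 = 2.1615
R0 > 1, so the population is growing.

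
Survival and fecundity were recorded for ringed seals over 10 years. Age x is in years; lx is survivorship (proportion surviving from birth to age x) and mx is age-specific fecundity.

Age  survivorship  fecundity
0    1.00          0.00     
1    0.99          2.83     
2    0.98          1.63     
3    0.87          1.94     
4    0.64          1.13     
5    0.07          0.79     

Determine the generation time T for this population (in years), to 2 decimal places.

lx·mx: 0, 2.8017, 1.5974, 1.6878, 0.7232, 0.0553 → R0 = 6.8654
x·lx·mx: 0, 2.8017, 3.1948, 5.0634, 2.8928, 0.2765 → Σ = 14.2292
T = 14.2292 / 6.8654 = 2.072596… → 2.07

2.07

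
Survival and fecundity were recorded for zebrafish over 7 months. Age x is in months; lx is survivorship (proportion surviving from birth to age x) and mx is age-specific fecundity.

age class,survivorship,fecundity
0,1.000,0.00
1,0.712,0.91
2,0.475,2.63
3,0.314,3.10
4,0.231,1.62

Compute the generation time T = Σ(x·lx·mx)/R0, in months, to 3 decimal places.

2.331

lx·mx: 0, 0.64792, 1.24925, 0.9734, 0.37422 → R0 = 3.24479
x·lx·mx: 0, 0.64792, 2.4985, 2.9202, 1.49688 → Σ = 7.5635
T = 7.5635 / 3.24479 = 2.330967… → 2.331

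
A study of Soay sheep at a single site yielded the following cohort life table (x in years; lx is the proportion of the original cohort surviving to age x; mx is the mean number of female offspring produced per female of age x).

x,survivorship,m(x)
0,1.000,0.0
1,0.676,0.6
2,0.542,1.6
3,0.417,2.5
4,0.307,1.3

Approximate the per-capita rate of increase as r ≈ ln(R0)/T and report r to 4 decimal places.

R0 = Σ lx·mx = 0 + 0.4056 + 0.8672 + 1.0425 + 0.3991 = 2.7144
Σ x·lx·mx = 6.8639; T = 6.8639/2.7144 = 2.5287…
r ≈ ln(R0)/T = ln(2.7144)/2.5287… = 0.394895… → 0.3949

0.3949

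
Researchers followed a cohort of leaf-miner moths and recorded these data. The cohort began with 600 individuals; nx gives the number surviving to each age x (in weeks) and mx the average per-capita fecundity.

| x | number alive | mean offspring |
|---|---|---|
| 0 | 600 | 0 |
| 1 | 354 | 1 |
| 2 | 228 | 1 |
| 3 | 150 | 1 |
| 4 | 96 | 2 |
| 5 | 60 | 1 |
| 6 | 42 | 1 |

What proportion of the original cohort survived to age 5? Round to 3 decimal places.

l_5 = n_5/n_0 = 60/600 = 0.1 → 0.100

0.100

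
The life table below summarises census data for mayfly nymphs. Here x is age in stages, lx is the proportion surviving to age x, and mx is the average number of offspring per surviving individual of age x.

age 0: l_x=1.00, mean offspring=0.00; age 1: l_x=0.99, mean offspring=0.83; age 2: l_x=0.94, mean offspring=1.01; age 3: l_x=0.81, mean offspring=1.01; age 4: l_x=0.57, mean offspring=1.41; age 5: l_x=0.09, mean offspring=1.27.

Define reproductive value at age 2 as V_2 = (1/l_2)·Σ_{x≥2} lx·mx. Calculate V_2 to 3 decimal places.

lx·mx for x ≥ 2: 0.9494, 0.8181, 0.8037, 0.1143 → sum = 2.6855
V_2 = 2.6855 / l_2 = 2.6855 / 0.94 = 2.856915… → 2.857

2.857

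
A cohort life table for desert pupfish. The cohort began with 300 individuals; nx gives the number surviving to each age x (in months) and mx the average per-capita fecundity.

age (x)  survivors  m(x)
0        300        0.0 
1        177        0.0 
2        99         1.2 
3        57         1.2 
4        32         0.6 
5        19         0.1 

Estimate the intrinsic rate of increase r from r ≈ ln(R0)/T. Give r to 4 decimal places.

lx = nx/n0 = nx/300: 1, 0.59, 0.33, 0.19, 0.10667…, 0.06333…
R0 = Σ lx·mx = 0 + 0 + 0.396 + 0.228 + 0.064… + 0.00633… = 0.694333…
Σ x·lx·mx = 1.763667…; T = 1.763667…/0.694333… = 2.54009…
r ≈ ln(R0)/T = ln(0.694333…)/2.54009… = -0.143618… → -0.1436

-0.1436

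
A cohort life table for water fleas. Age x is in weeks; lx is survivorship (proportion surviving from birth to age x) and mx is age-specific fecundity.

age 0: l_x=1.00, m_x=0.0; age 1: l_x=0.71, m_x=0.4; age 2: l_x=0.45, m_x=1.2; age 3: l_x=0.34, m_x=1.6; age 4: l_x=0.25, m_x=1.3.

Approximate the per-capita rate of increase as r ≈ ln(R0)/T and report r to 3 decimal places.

0.207

R0 = Σ lx·mx = 0 + 0.284 + 0.54 + 0.544 + 0.325 = 1.693
Σ x·lx·mx = 4.296; T = 4.296/1.693 = 2.53751…
r ≈ ln(R0)/T = ln(1.693)/2.53751… = 0.20749… → 0.207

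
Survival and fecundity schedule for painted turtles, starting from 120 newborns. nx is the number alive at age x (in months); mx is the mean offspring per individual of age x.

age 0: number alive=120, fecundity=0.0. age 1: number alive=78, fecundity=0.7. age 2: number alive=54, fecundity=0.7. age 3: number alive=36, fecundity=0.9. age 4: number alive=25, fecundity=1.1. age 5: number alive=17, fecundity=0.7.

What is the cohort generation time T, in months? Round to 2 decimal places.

lx = nx/n0 = nx/120: 1, 0.65, 0.45, 0.3, 0.20833…, 0.14167…
lx·mx: 0, 0.455, 0.315, 0.27, 0.229167…, 0.099167… → R0 = 1.368333…
x·lx·mx: 0, 0.455, 0.63, 0.81, 0.916667…, 0.495833… → Σ = 3.3075…
T = 3.3075… / 1.368333… = 2.417174… → 2.42

2.42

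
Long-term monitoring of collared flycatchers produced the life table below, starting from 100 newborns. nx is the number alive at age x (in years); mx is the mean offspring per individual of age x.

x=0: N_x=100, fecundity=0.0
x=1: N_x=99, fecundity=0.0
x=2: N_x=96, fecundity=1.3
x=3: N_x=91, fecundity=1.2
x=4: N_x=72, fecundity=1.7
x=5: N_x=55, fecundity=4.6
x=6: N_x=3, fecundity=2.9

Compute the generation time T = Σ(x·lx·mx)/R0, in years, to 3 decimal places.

3.857

lx = nx/n0 = nx/100: 1, 0.99, 0.96, 0.91, 0.72, 0.55, 0.03
lx·mx: 0, 0, 1.248, 1.092, 1.224, 2.53, 0.087 → R0 = 6.181
x·lx·mx: 0, 0, 2.496, 3.276, 4.896, 12.65, 0.522 → Σ = 23.84
T = 23.84 / 6.181 = 3.856981… → 3.857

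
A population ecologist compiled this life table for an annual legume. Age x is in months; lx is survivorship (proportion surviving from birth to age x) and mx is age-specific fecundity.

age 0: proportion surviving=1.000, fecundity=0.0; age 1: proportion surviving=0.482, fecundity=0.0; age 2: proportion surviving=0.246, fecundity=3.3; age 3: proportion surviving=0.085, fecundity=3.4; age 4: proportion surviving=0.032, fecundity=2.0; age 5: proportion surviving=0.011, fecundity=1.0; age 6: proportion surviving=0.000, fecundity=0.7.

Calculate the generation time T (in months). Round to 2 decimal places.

lx·mx: 0, 0, 0.8118, 0.289, 0.064, 0.011, 0 → R0 = 1.1758
x·lx·mx: 0, 0, 1.6236, 0.867, 0.256, 0.055, 0 → Σ = 2.8016
T = 2.8016 / 1.1758 = 2.382718… → 2.38

2.38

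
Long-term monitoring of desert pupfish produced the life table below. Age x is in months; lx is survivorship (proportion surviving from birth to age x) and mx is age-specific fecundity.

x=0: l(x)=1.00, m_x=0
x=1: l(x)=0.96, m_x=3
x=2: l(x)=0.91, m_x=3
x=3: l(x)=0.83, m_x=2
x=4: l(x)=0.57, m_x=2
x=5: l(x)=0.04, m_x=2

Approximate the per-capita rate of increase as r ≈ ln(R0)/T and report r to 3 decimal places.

0.993

R0 = Σ lx·mx = 0 + 2.88 + 2.73 + 1.66 + 1.14 + 0.08 = 8.49
Σ x·lx·mx = 18.28; T = 18.28/8.49 = 2.15312…
r ≈ ln(R0)/T = ln(8.49)/2.15312… = 0.99339… → 0.993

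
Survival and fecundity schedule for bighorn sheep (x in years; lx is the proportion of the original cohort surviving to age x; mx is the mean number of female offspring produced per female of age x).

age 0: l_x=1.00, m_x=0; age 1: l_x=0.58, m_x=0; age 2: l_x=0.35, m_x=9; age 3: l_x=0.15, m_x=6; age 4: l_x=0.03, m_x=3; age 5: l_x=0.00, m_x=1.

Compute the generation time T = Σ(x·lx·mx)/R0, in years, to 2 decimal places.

lx·mx: 0, 0, 3.15, 0.9, 0.09, 0 → R0 = 4.14
x·lx·mx: 0, 0, 6.3, 2.7, 0.36, 0 → Σ = 9.36
T = 9.36 / 4.14 = 2.26087… → 2.26

2.26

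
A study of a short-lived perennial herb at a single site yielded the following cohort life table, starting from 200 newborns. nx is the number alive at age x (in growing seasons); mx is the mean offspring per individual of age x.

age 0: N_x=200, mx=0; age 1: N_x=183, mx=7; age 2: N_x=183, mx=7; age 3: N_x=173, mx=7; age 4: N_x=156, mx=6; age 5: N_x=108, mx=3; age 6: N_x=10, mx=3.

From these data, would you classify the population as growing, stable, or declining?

lx = nx/n0 = nx/200: 1, 0.915, 0.915, 0.865, 0.78, 0.54, 0.05
R0 = Σ lx·mx = 0 + 6.405 + 6.405 + 6.055 + 4.68 + 1.62 + 0.15 = 25.315
R0 > 1, so the population is growing.

growing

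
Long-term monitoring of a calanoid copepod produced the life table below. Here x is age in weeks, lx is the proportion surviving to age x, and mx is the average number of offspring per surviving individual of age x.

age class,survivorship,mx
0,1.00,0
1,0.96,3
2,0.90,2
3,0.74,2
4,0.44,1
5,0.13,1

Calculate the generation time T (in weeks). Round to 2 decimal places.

1.98

lx·mx: 0, 2.88, 1.8, 1.48, 0.44, 0.13 → R0 = 6.73
x·lx·mx: 0, 2.88, 3.6, 4.44, 1.76, 0.65 → Σ = 13.33
T = 13.33 / 6.73 = 1.980684… → 1.98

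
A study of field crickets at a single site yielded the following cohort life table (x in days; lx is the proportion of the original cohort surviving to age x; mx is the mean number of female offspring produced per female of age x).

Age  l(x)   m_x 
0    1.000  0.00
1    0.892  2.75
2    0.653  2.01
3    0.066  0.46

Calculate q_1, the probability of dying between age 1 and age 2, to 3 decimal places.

0.268

q_1 = (l_1 − l_2) / l_1 = (0.892 − 0.653) / 0.892
     = 0.239 / 0.892 = 0.267937… → 0.268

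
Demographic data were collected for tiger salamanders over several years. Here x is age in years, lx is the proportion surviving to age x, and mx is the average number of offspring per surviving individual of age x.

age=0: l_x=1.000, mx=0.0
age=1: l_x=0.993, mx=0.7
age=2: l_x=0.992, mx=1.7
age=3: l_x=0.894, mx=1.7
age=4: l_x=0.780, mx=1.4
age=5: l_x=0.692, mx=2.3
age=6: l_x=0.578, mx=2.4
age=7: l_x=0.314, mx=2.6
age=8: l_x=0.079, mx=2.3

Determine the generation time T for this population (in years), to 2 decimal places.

4.06

lx·mx: 0, 0.6951, 1.6864, 1.5198, 1.092, 1.5916, 1.3872, 0.8164, 0.1817 → R0 = 8.9702
x·lx·mx: 0, 0.6951, 3.3728, 4.5594, 4.368, 7.958, 8.3232, 5.7148, 1.4536 → Σ = 36.4449
T = 36.4449 / 8.9702 = 4.062886… → 4.06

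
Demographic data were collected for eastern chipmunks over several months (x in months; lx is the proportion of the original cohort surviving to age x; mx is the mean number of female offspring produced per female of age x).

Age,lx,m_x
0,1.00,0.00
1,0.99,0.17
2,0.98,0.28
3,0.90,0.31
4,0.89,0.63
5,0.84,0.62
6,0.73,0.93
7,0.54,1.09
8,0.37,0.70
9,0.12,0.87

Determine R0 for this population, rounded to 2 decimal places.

lx·mx by age: 0, 0.1683, 0.2744, 0.279, 0.5607, 0.5208, 0.6789, 0.5886, 0.259, 0.1044
R0 = Σ lx·mx = 3.4341 → 3.43

3.43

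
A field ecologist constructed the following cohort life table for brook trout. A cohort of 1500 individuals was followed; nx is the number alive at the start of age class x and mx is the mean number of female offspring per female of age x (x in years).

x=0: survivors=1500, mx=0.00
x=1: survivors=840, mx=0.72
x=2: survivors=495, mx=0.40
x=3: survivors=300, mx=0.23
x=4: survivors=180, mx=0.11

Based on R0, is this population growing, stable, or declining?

lx = nx/n0 = nx/1500: 1, 0.56, 0.33, 0.2, 0.12
R0 = Σ lx·mx = 0 + 0.4032 + 0.132 + 0.046 + 0.0132 = 0.5944
R0 < 1, so the population is declining.

declining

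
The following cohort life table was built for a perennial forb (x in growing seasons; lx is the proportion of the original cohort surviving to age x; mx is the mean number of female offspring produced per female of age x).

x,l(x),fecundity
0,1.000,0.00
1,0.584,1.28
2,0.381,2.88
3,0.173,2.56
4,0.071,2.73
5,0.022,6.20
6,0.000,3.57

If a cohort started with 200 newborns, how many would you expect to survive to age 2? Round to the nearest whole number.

76

Expected survivors = N0 · l_2 = 200 × 0.381 = 76.2 → 76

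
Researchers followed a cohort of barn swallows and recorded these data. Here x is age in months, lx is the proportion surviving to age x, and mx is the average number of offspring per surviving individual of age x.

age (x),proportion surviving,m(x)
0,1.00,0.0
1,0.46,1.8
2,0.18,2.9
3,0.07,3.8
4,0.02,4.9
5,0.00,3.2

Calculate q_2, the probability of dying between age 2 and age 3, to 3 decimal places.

0.611

q_2 = (l_2 − l_3) / l_2 = (0.18 − 0.07) / 0.18
     = 0.11 / 0.18 = 0.611111… → 0.611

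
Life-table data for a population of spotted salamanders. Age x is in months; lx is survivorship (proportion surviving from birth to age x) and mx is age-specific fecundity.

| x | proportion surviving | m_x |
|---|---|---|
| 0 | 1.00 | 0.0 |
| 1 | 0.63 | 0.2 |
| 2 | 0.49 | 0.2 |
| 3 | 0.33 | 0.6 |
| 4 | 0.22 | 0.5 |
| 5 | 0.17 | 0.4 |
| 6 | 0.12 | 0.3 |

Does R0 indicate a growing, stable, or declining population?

declining

R0 = Σ lx·mx = 0 + 0.126 + 0.098 + 0.198 + 0.11 + 0.068 + 0.036 = 0.636
R0 < 1, so the population is declining.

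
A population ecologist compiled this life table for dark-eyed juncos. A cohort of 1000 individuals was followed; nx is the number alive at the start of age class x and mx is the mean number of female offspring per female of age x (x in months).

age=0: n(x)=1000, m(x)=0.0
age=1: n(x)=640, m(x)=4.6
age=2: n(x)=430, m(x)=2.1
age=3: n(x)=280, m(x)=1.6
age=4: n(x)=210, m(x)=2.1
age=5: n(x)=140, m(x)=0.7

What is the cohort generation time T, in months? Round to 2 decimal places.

lx = nx/n0 = nx/1000: 1, 0.64, 0.43, 0.28, 0.21, 0.14
lx·mx: 0, 2.944, 0.903, 0.448, 0.441, 0.098 → R0 = 4.834
x·lx·mx: 0, 2.944, 1.806, 1.344, 1.764, 0.49 → Σ = 8.348
T = 8.348 / 4.834 = 1.726934… → 1.73

1.73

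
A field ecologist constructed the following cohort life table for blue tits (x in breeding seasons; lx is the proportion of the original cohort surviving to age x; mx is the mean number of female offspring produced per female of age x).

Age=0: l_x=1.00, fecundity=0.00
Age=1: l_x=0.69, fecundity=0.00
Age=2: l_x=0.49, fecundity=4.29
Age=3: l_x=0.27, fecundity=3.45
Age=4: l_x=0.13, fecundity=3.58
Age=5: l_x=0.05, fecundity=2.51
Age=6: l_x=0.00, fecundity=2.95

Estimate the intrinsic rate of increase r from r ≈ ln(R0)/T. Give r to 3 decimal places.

R0 = Σ lx·mx = 0 + 0 + 2.1021 + 0.9315 + 0.4654 + 0.1255 + 0 = 3.6245
Σ x·lx·mx = 9.4878; T = 9.4878/3.6245 = 2.61769…
r ≈ ln(R0)/T = ln(3.6245)/2.61769… = 0.49193… → 0.492

0.492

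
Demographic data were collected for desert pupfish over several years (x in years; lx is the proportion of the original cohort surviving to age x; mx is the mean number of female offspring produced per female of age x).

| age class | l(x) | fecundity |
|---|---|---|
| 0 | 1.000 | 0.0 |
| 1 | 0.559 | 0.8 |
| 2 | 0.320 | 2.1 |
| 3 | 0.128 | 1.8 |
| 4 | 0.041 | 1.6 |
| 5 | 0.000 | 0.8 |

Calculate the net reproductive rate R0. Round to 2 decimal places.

lx·mx by age: 0, 0.4472, 0.672, 0.2304, 0.0656, 0
R0 = Σ lx·mx = 1.4152 → 1.42

1.42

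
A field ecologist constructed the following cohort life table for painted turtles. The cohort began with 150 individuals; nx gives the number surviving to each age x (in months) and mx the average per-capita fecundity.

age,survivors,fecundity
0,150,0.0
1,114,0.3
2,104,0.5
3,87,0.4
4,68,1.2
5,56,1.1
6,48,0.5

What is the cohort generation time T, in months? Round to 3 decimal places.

lx = nx/n0 = nx/150: 1, 0.76, 0.69333…, 0.58, 0.45333…, 0.37333…, 0.32
lx·mx: 0, 0.228, 0.346667…, 0.232, 0.544…, 0.410667…, 0.16 → R0 = 1.921333…
x·lx·mx: 0, 0.228, 0.693333…, 0.696, 2.176…, 2.053333…, 0.96 → Σ = 6.806667…
T = 6.806667… / 1.921333… = 3.542679… → 3.543

3.543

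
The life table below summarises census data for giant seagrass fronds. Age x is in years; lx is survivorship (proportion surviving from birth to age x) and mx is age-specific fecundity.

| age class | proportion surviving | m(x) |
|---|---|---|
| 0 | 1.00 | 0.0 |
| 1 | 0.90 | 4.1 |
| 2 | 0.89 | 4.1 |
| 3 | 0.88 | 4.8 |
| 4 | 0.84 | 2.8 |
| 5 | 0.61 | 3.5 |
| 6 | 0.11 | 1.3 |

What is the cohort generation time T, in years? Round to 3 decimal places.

2.754

lx·mx: 0, 3.69, 3.649, 4.224, 2.352, 2.135, 0.143 → R0 = 16.193
x·lx·mx: 0, 3.69, 7.298, 12.672, 9.408, 10.675, 0.858 → Σ = 44.601
T = 44.601 / 16.193 = 2.754338… → 2.754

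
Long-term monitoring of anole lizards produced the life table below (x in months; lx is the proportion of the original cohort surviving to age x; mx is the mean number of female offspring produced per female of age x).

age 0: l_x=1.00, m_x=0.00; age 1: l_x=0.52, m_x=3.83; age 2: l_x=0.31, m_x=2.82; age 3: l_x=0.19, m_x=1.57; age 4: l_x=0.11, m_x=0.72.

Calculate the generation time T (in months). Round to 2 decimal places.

1.53

lx·mx: 0, 1.9916, 0.8742, 0.2983, 0.0792 → R0 = 3.2433
x·lx·mx: 0, 1.9916, 1.7484, 0.8949, 0.3168 → Σ = 4.9517
T = 4.9517 / 3.2433 = 1.526747… → 1.53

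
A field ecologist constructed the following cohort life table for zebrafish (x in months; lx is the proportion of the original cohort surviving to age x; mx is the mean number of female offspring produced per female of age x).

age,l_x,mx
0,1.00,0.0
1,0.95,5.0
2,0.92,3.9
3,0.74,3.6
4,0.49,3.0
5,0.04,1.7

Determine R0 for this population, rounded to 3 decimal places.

12.540

lx·mx by age: 0, 4.75, 3.588, 2.664, 1.47, 0.068
R0 = Σ lx·mx = 12.54 → 12.540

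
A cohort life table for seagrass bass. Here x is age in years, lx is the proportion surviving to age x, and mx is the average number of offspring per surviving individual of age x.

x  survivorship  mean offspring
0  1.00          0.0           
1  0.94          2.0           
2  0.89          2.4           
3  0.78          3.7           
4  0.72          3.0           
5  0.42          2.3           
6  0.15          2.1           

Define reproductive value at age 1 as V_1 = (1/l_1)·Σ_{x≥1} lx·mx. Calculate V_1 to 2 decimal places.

11.00

lx·mx for x ≥ 1: 1.88, 2.136, 2.886, 2.16, 0.966, 0.315 → sum = 10.343
V_1 = 10.343 / l_1 = 10.343 / 0.94 = 11.003191… → 11.00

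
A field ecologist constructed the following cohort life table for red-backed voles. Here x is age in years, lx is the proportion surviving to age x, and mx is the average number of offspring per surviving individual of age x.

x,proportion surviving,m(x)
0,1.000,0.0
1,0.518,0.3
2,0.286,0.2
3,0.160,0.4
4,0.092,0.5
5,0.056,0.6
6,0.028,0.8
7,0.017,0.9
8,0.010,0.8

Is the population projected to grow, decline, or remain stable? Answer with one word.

declining

R0 = Σ lx·mx = 0 + 0.1554 + 0.0572 + 0.064 + 0.046 + 0.0336 + 0.0224 + 0.0153 + 0.008 = 0.4019
R0 < 1, so the population is declining.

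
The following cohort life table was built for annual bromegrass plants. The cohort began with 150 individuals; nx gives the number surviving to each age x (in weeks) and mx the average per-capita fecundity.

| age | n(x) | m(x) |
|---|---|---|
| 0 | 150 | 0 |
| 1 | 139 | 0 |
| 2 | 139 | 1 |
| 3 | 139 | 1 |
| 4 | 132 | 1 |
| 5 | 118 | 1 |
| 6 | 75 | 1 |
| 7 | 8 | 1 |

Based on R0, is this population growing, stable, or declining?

lx = nx/n0 = nx/150: 1, 0.92667…, 0.92667…, 0.92667…, 0.88, 0.78667…, 0.5, 0.05333…
R0 = Σ lx·mx = 0 + 0 + 0.926667… + 0.926667… + 0.88 + 0.786667… + 0.5 + 0.053333… = 4.073333…
R0 > 1, so the population is growing.

growing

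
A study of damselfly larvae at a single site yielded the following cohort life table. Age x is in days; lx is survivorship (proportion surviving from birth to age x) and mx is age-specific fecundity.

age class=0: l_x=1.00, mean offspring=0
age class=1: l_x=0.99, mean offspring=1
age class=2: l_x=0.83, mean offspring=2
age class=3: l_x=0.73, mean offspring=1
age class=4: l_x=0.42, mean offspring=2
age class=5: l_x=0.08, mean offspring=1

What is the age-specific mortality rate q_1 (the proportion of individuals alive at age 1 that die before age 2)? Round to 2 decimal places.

0.16

q_1 = (l_1 − l_2) / l_1 = (0.99 − 0.83) / 0.99
     = 0.16 / 0.99 = 0.161616… → 0.16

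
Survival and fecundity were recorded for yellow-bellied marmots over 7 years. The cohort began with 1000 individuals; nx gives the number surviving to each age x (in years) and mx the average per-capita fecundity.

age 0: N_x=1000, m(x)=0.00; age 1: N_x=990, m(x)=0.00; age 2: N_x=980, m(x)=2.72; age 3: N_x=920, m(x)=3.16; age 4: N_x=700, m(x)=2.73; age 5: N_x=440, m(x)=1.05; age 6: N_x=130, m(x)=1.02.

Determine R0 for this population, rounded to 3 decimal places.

8.078

lx = nx/n0 = nx/1000: 1, 0.99, 0.98, 0.92, 0.7, 0.44, 0.13
lx·mx by age: 0, 0, 2.6656, 2.9072, 1.911, 0.462, 0.1326
R0 = Σ lx·mx = 8.0784 → 8.078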